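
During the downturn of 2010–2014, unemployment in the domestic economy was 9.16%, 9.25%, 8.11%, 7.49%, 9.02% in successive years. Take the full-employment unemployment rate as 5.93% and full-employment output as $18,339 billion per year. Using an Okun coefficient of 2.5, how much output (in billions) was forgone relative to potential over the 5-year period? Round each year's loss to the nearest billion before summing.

Year 2010: gap = -2.5 × (9.16 - 5.93) = -8.075%, loss ≈ 18339 × 8.075/100 ≈ 1481.
Year 2011: gap = -2.5 × (9.25 - 5.93) = -8.3%, loss ≈ 18339 × 8.3/100 ≈ 1522.
Year 2012: gap = -2.5 × (8.11 - 5.93) = -5.45%, loss ≈ 18339 × 5.45/100 ≈ 999.
Year 2013: gap = -2.5 × (7.49 - 5.93) = -3.9%, loss ≈ 18339 × 3.9/100 ≈ 715.
Year 2014: gap = -2.5 × (9.02 - 5.93) = -7.725%, loss ≈ 18339 × 7.725/100 ≈ 1417.
Total lost output = 1481 + 1522 + 999 + 715 + 1417 = 6134 billion.

$6,134 billion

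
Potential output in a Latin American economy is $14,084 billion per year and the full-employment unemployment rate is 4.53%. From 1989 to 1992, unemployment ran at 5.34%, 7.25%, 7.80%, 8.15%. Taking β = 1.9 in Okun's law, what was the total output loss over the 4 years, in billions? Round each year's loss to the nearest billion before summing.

$2,789 billion

Year 1989: gap = -1.9 × (5.34 - 4.53) = -1.539%, loss ≈ 14084 × 1.539/100 ≈ 217.
Year 1990: gap = -1.9 × (7.25 - 4.53) = -5.168%, loss ≈ 14084 × 5.168/100 ≈ 728.
Year 1991: gap = -1.9 × (7.8 - 4.53) = -6.213%, loss ≈ 14084 × 6.213/100 ≈ 875.
Year 1992: gap = -1.9 × (8.15 - 4.53) = -6.878%, loss ≈ 14084 × 6.878/100 ≈ 969.
Total lost output = 217 + 728 + 875 + 969 = 2789 billion.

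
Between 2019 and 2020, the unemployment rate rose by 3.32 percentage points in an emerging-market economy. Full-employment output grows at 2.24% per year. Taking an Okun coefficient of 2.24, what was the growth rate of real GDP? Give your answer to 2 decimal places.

-5.20%

Growth-rate Okun's law: g_Y = g_Y* - β × Δu.
g_Y = 2.24 - 2.24 × (3.32) = 2.24 - 7.4368 = -5.1968%, i.e. -5.20% to 2 d.p.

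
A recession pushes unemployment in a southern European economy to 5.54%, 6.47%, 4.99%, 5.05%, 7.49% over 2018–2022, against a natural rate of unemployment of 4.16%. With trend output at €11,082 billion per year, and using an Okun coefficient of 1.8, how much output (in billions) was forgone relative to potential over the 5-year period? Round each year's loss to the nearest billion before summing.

Year 2018: gap = -1.8 × (5.54 - 4.16) = -2.484%, loss ≈ 11082 × 2.484/100 ≈ 275.
Year 2019: gap = -1.8 × (6.47 - 4.16) = -4.158%, loss ≈ 11082 × 4.158/100 ≈ 461.
Year 2020: gap = -1.8 × (4.99 - 4.16) = -1.494%, loss ≈ 11082 × 1.494/100 ≈ 166.
Year 2021: gap = -1.8 × (5.05 - 4.16) = -1.602%, loss ≈ 11082 × 1.602/100 ≈ 178.
Year 2022: gap = -1.8 × (7.49 - 4.16) = -5.994%, loss ≈ 11082 × 5.994/100 ≈ 664.
Total lost output = 275 + 461 + 166 + 178 + 664 = 1744 billion.

€1,744 billion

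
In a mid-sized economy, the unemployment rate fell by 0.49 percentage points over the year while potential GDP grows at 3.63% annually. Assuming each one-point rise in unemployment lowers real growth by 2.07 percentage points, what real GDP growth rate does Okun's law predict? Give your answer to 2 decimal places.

Growth-rate Okun's law: g_Y = g_Y* - β × Δu.
g_Y = 3.63 - 2.07 × (-0.49) = 3.63 + 1.0143 = 4.6443%, i.e. 4.64% to 2 d.p.

4.64%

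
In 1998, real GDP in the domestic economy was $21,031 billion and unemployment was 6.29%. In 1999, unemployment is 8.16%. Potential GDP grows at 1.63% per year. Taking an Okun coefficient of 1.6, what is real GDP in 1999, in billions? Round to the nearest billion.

$20,745 billion

Δu = 8.16 - 6.29 = 1.87 points.
Okun's law (growth form): g_Y = g_Y* - β × Δu = 1.63 - 1.6 × (1.87) = 1.63 - 2.992 = -1.362%.
Real GDP in the next year = 21031 × (1 - 1.362/100) = 21031 × 0.98638 ≈ 20745 billion.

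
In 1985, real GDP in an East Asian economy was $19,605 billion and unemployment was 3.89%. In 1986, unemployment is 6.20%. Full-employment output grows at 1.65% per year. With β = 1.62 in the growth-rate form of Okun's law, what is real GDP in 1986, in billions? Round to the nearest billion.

$19,195 billion

Δu = 6.2 - 3.89 = 2.31 points.
Okun's law (growth form): g_Y = g_Y* - β × Δu = 1.65 - 1.62 × (2.31) = 1.65 - 3.7422 = -2.0922%.
Real GDP in the next year = 19605 × (1 - 2.0922/100) = 19605 × 0.979078 ≈ 19195 billion.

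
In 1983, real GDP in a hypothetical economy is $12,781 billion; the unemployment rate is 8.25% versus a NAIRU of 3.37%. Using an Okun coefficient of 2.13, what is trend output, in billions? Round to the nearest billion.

$14,264 billion

Unemployment gap = 8.25 - 3.37 = 4.88 points, so output gap = -2.13 × 4.88 = -10.3944%.
Since Y = Y* × (1 + gap/100), Y* = 12781/0.896056 ≈ 14264 billion.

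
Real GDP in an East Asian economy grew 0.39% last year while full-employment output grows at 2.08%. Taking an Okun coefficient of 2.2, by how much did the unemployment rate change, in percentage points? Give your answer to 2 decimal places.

0.77 percentage points

Growth-rate Okun's law: g_Y = g_Y* - β × Δu, so Δu = (g_Y* - g_Y)/β.
Δu = (2.08 - 0.39)/2.2 = 1.69/2.2 = 0.77 percentage points.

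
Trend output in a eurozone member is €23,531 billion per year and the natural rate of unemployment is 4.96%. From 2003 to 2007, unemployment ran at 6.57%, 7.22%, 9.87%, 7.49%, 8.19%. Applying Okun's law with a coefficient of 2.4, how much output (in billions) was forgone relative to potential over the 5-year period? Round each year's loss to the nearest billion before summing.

€8,211 billion

Year 2003: gap = -2.4 × (6.57 - 4.96) = -3.864%, loss ≈ 23531 × 3.864/100 ≈ 909.
Year 2004: gap = -2.4 × (7.22 - 4.96) = -5.424%, loss ≈ 23531 × 5.424/100 ≈ 1276.
Year 2005: gap = -2.4 × (9.87 - 4.96) = -11.784%, loss ≈ 23531 × 11.784/100 ≈ 2773.
Year 2006: gap = -2.4 × (7.49 - 4.96) = -6.072%, loss ≈ 23531 × 6.072/100 ≈ 1429.
Year 2007: gap = -2.4 × (8.19 - 4.96) = -7.752%, loss ≈ 23531 × 7.752/100 ≈ 1824.
Total lost output = 909 + 1276 + 2773 + 1429 + 1824 = 8211 billion.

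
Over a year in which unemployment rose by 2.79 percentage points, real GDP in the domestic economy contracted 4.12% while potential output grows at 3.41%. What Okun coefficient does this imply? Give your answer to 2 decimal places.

β ≈ 2.70

Growth form: g_Y = g_Y* - β × Δu, so β = (g_Y* - g_Y)/Δu.
β = (3.41 + 4.12)/2.79 = 7.53/2.79 = 2.70.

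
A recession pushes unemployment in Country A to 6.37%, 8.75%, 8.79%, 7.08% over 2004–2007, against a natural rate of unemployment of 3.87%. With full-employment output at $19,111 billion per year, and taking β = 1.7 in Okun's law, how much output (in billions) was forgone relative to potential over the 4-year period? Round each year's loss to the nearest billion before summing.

Year 2004: gap = -1.7 × (6.37 - 3.87) = -4.25%, loss ≈ 19111 × 4.25/100 ≈ 812.
Year 2005: gap = -1.7 × (8.75 - 3.87) = -8.296%, loss ≈ 19111 × 8.296/100 ≈ 1585.
Year 2006: gap = -1.7 × (8.79 - 3.87) = -8.364%, loss ≈ 19111 × 8.364/100 ≈ 1598.
Year 2007: gap = -1.7 × (7.08 - 3.87) = -5.457%, loss ≈ 19111 × 5.457/100 ≈ 1043.
Total lost output = 812 + 1585 + 1598 + 1043 = 5038 billion.

$5,038 billion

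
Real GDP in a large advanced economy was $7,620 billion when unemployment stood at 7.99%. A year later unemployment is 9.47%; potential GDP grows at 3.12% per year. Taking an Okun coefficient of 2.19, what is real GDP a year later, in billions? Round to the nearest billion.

Δu = 9.47 - 7.99 = 1.48 points.
Okun's law (growth form): g_Y = g_Y* - β × Δu = 3.12 - 2.19 × (1.48) = 3.12 - 3.2412 = -0.1212%.
Real GDP in the next year = 7620 × (1 - 0.1212/100) = 7620 × 0.998788 ≈ 7611 billion.

$7,611 billion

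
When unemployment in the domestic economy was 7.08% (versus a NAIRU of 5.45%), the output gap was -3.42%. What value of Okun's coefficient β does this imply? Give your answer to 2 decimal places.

Okun's law: output gap = -β × (u - u*).
-3.42 = -β × (7.08 - 5.45) = -β × 1.63, so β = 3.42/1.63 = 2.10.

β ≈ 2.10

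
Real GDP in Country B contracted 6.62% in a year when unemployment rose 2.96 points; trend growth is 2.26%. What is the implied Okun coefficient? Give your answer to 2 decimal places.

Growth form: g_Y = g_Y* - β × Δu, so β = (g_Y* - g_Y)/Δu.
β = (2.26 + 6.62)/2.96 = 8.88/2.96 = 3.00.

β ≈ 3.00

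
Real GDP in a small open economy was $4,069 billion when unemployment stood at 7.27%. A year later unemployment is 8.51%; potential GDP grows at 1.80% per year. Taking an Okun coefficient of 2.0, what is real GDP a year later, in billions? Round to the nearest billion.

Δu = 8.51 - 7.27 = 1.24 points.
Okun's law (growth form): g_Y = g_Y* - β × Δu = 1.80 - 2.0 × (1.24) = 1.8 - 2.48 = -0.68%.
Real GDP in the next year = 4069 × (1 - 0.68/100) = 4069 × 0.9932 ≈ 4041 billion.

$4,041 billion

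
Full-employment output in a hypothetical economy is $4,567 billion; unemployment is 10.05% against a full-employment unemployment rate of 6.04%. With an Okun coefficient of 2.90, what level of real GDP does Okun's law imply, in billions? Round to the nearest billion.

Unemployment gap = 10.05 - 6.04 = 4.01 points, so the output gap is -2.9 × 4.01 = -11.629%.
Actual GDP = 4567 × (1 - 11.629/100) = 4567 × 0.88371 ≈ 4036 billion.

$4,036 billion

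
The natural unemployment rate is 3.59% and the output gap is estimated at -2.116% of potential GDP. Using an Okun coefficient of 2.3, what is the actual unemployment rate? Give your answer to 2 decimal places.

From Okun's law, u - u* = -(output gap)/β = -(-2.116)/2.3 = 0.92 points.
So u = 3.59 + 0.92 = 4.51%.

4.51%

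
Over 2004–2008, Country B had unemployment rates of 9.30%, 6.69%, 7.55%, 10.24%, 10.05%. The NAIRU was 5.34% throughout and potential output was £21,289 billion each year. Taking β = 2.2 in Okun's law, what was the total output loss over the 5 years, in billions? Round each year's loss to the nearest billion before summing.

Year 2004: gap = -2.2 × (9.3 - 5.34) = -8.712%, loss ≈ 21289 × 8.712/100 ≈ 1855.
Year 2005: gap = -2.2 × (6.69 - 5.34) = -2.97%, loss ≈ 21289 × 2.97/100 ≈ 632.
Year 2006: gap = -2.2 × (7.55 - 5.34) = -4.862%, loss ≈ 21289 × 4.862/100 ≈ 1035.
Year 2007: gap = -2.2 × (10.24 - 5.34) = -10.78%, loss ≈ 21289 × 10.78/100 ≈ 2295.
Year 2008: gap = -2.2 × (10.05 - 5.34) = -10.362%, loss ≈ 21289 × 10.362/100 ≈ 2206.
Total lost output = 1855 + 632 + 1035 + 2295 + 2206 = 8023 billion.

£8,023 billion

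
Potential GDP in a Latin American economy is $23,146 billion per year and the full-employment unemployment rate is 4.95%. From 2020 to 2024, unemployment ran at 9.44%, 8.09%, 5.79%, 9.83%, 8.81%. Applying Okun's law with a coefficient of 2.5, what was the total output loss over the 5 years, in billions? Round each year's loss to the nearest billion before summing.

$9,959 billion

Year 2020: gap = -2.5 × (9.44 - 4.95) = -11.225%, loss ≈ 23146 × 11.225/100 ≈ 2598.
Year 2021: gap = -2.5 × (8.09 - 4.95) = -7.85%, loss ≈ 23146 × 7.85/100 ≈ 1817.
Year 2022: gap = -2.5 × (5.79 - 4.95) = -2.1%, loss ≈ 23146 × 2.1/100 ≈ 486.
Year 2023: gap = -2.5 × (9.83 - 4.95) = -12.2%, loss ≈ 23146 × 12.2/100 ≈ 2824.
Year 2024: gap = -2.5 × (8.81 - 4.95) = -9.65%, loss ≈ 23146 × 9.65/100 ≈ 2234.
Total lost output = 2598 + 1817 + 486 + 2824 + 2234 = 9959 billion.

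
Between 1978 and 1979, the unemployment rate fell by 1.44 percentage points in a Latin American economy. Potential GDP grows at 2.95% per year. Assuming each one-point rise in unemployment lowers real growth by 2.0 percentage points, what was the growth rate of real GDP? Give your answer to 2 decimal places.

Growth-rate Okun's law: g_Y = g_Y* - β × Δu.
g_Y = 2.95 - 2.0 × (-1.44) = 2.95 + 2.88 = 5.83%, i.e. 5.83% to 2 d.p.

5.83%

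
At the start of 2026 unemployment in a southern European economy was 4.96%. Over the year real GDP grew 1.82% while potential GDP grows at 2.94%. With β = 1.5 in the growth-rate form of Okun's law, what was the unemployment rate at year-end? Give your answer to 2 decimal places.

5.71%

Growth-rate Okun's law: g_Y = g_Y* - β × Δu, so Δu = (g_Y* - g_Y)/β.
Δu = (2.94 - 1.82)/1.5 = 1.12/1.5 = 0.75 percentage points.
Year-end unemployment = 4.96 + 0.75 = 5.71%.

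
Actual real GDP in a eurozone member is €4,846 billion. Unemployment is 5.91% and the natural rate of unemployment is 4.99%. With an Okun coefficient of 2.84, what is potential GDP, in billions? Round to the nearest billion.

Unemployment gap = 5.91 - 4.99 = 0.92 points, so output gap = -2.84 × 0.92 = -2.6128%.
Since Y = Y* × (1 + gap/100), Y* = 4846/0.973872 ≈ 4976 billion.

€4,976 billion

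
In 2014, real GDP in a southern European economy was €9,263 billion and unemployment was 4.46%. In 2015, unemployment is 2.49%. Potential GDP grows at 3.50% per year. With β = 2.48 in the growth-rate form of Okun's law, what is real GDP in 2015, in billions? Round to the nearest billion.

€10,040 billion

Δu = 2.49 - 4.46 = -1.97 points.
Okun's law (growth form): g_Y = g_Y* - β × Δu = 3.50 - 2.48 × (-1.97) = 3.5 + 4.8856 = 8.3856%.
Real GDP in the next year = 9263 × (1 + 8.3856/100) = 9263 × 1.083856 ≈ 10040 billion.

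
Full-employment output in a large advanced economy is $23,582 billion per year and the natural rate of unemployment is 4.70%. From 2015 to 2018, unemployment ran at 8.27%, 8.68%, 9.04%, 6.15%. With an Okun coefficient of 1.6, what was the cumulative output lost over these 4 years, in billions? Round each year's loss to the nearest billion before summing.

Year 2015: gap = -1.6 × (8.27 - 4.7) = -5.712%, loss ≈ 23582 × 5.712/100 ≈ 1347.
Year 2016: gap = -1.6 × (8.68 - 4.7) = -6.368%, loss ≈ 23582 × 6.368/100 ≈ 1502.
Year 2017: gap = -1.6 × (9.04 - 4.7) = -6.944%, loss ≈ 23582 × 6.944/100 ≈ 1638.
Year 2018: gap = -1.6 × (6.15 - 4.7) = -2.32%, loss ≈ 23582 × 2.32/100 ≈ 547.
Total lost output = 1347 + 1502 + 1638 + 547 = 5034 billion.

$5,034 billion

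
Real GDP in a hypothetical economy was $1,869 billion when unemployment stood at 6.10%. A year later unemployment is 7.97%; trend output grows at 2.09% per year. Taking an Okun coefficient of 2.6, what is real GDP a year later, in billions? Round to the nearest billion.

$1,817 billion

Δu = 7.97 - 6.1 = 1.87 points.
Okun's law (growth form): g_Y = g_Y* - β × Δu = 2.09 - 2.6 × (1.87) = 2.09 - 4.862 = -2.772%.
Real GDP in the next year = 1869 × (1 - 2.772/100) = 1869 × 0.97228 ≈ 1817 billion.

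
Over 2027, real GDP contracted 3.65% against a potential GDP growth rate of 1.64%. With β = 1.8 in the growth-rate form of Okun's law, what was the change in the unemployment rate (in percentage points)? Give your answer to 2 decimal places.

Growth-rate Okun's law: g_Y = g_Y* - β × Δu, so Δu = (g_Y* - g_Y)/β.
Δu = (1.64 + 3.65)/1.8 = 5.29/1.8 = 2.94 percentage points.

2.94 percentage points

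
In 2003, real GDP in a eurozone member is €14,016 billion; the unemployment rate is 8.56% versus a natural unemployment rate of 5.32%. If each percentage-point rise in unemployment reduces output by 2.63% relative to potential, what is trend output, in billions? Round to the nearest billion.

Unemployment gap = 8.56 - 5.32 = 3.24 points, so output gap = -2.63 × 3.24 = -8.5212%.
Since Y = Y* × (1 + gap/100), Y* = 14016/0.914788 ≈ 15322 billion.

€15,322 billion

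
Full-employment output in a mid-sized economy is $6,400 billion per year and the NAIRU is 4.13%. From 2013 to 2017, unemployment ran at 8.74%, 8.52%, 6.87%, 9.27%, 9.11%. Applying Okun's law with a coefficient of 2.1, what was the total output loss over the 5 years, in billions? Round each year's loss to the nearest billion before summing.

Year 2013: gap = -2.1 × (8.74 - 4.13) = -9.681%, loss ≈ 6400 × 9.681/100 ≈ 620.
Year 2014: gap = -2.1 × (8.52 - 4.13) = -9.219%, loss ≈ 6400 × 9.219/100 ≈ 590.
Year 2015: gap = -2.1 × (6.87 - 4.13) = -5.754%, loss ≈ 6400 × 5.754/100 ≈ 368.
Year 2016: gap = -2.1 × (9.27 - 4.13) = -10.794%, loss ≈ 6400 × 10.794/100 ≈ 691.
Year 2017: gap = -2.1 × (9.11 - 4.13) = -10.458%, loss ≈ 6400 × 10.458/100 ≈ 669.
Total lost output = 620 + 590 + 368 + 691 + 669 = 2938 billion.

$2,938 billion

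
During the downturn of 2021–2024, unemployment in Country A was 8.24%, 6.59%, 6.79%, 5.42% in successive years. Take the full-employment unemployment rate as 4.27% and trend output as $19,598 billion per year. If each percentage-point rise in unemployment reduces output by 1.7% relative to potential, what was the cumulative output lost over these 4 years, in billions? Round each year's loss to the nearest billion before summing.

$3,319 billion

Year 2021: gap = -1.7 × (8.24 - 4.27) = -6.749%, loss ≈ 19598 × 6.749/100 ≈ 1323.
Year 2022: gap = -1.7 × (6.59 - 4.27) = -3.944%, loss ≈ 19598 × 3.944/100 ≈ 773.
Year 2023: gap = -1.7 × (6.79 - 4.27) = -4.284%, loss ≈ 19598 × 4.284/100 ≈ 840.
Year 2024: gap = -1.7 × (5.42 - 4.27) = -1.955%, loss ≈ 19598 × 1.955/100 ≈ 383.
Total lost output = 1323 + 773 + 840 + 383 = 3319 billion.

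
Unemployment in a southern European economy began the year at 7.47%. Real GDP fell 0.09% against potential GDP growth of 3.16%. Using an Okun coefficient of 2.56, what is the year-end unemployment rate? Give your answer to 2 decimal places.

8.74%

Growth-rate Okun's law: g_Y = g_Y* - β × Δu, so Δu = (g_Y* - g_Y)/β.
Δu = (3.16 + 0.09)/2.56 = 3.25/2.56 = 1.27 percentage points.
Year-end unemployment = 7.47 + 1.27 = 8.74%.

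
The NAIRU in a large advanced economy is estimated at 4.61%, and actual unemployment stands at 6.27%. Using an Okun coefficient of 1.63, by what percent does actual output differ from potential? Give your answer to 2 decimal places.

-2.71%

The unemployment gap is 6.27 - 4.61 = 1.66 percentage points.
Okun's law gives an output gap of -1.63 × 1.66 = -2.7058%, i.e. 2.71% below potential.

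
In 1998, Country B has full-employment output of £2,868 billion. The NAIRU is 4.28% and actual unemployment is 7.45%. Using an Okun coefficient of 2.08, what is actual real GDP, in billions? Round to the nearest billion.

£2,679 billion

Unemployment gap = 7.45 - 4.28 = 3.17 points, so the output gap is -2.08 × 3.17 = -6.5936%.
Actual GDP = 2868 × (1 - 6.5936/100) = 2868 × 0.934064 ≈ 2679 billion.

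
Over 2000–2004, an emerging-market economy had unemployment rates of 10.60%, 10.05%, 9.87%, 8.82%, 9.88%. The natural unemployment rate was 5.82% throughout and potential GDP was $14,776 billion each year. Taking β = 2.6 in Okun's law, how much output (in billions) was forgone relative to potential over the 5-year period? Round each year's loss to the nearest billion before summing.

$7,730 billion

Year 2000: gap = -2.6 × (10.6 - 5.82) = -12.428%, loss ≈ 14776 × 12.428/100 ≈ 1836.
Year 2001: gap = -2.6 × (10.05 - 5.82) = -10.998%, loss ≈ 14776 × 10.998/100 ≈ 1625.
Year 2002: gap = -2.6 × (9.87 - 5.82) = -10.53%, loss ≈ 14776 × 10.53/100 ≈ 1556.
Year 2003: gap = -2.6 × (8.82 - 5.82) = -7.8%, loss ≈ 14776 × 7.8/100 ≈ 1153.
Year 2004: gap = -2.6 × (9.88 - 5.82) = -10.556%, loss ≈ 14776 × 10.556/100 ≈ 1560.
Total lost output = 1836 + 1625 + 1556 + 1153 + 1560 = 7730 billion.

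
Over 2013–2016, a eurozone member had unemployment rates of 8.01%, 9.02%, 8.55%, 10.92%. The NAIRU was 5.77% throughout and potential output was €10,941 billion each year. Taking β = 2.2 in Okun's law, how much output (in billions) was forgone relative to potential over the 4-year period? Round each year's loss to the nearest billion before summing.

Year 2013: gap = -2.2 × (8.01 - 5.77) = -4.928%, loss ≈ 10941 × 4.928/100 ≈ 539.
Year 2014: gap = -2.2 × (9.02 - 5.77) = -7.15%, loss ≈ 10941 × 7.15/100 ≈ 782.
Year 2015: gap = -2.2 × (8.55 - 5.77) = -6.116%, loss ≈ 10941 × 6.116/100 ≈ 669.
Year 2016: gap = -2.2 × (10.92 - 5.77) = -11.33%, loss ≈ 10941 × 11.33/100 ≈ 1240.
Total lost output = 539 + 782 + 669 + 1240 = 3230 billion.

€3,230 billion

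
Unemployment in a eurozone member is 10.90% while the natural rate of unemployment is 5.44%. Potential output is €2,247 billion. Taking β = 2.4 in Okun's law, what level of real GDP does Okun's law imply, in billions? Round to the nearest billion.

Unemployment gap = 10.9 - 5.44 = 5.46 points, so the output gap is -2.4 × 5.46 = -13.104%.
Actual GDP = 2247 × (1 - 13.104/100) = 2247 × 0.86896 ≈ 1953 billion.

€1,953 billion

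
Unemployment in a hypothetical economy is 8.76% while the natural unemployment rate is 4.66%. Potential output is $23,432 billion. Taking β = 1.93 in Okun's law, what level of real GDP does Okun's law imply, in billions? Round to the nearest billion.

Unemployment gap = 8.76 - 4.66 = 4.1 points, so the output gap is -1.93 × 4.1 = -7.913%.
Actual GDP = 23432 × (1 - 7.913/100) = 23432 × 0.92087 ≈ 21578 billion.

$21,578 billion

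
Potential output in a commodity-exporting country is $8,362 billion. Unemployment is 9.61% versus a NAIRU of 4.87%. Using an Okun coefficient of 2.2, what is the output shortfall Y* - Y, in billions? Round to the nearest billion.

Output gap = -2.2 × (9.61 - 4.87) = -2.2 × 4.74 = -10.428%.
Actual GDP ≈ 8362 × 0.89572 ≈ 7490 billion, so the shortfall is 8362 - 7490 = 872 billion.

$872 billion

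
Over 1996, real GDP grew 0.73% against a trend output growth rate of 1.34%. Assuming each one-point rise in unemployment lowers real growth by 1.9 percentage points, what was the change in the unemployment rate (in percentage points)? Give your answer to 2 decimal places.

0.32 percentage points

Growth-rate Okun's law: g_Y = g_Y* - β × Δu, so Δu = (g_Y* - g_Y)/β.
Δu = (1.34 - 0.73)/1.9 = 0.61/1.9 = 0.32 percentage points.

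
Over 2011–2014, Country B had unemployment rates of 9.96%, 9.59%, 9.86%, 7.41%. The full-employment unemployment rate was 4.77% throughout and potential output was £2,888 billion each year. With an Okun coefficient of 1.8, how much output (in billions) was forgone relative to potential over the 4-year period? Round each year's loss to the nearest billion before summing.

£923 billion

Year 2011: gap = -1.8 × (9.96 - 4.77) = -9.342%, loss ≈ 2888 × 9.342/100 ≈ 270.
Year 2012: gap = -1.8 × (9.59 - 4.77) = -8.676%, loss ≈ 2888 × 8.676/100 ≈ 251.
Year 2013: gap = -1.8 × (9.86 - 4.77) = -9.162%, loss ≈ 2888 × 9.162/100 ≈ 265.
Year 2014: gap = -1.8 × (7.41 - 4.77) = -4.752%, loss ≈ 2888 × 4.752/100 ≈ 137.
Total lost output = 270 + 251 + 265 + 137 = 923 billion.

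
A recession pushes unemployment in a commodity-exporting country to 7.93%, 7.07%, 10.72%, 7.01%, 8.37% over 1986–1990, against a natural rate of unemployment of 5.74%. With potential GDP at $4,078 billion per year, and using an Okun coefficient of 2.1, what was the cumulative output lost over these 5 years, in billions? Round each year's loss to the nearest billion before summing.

$1,062 billion

Year 1986: gap = -2.1 × (7.93 - 5.74) = -4.599%, loss ≈ 4078 × 4.599/100 ≈ 188.
Year 1987: gap = -2.1 × (7.07 - 5.74) = -2.793%, loss ≈ 4078 × 2.793/100 ≈ 114.
Year 1988: gap = -2.1 × (10.72 - 5.74) = -10.458%, loss ≈ 4078 × 10.458/100 ≈ 426.
Year 1989: gap = -2.1 × (7.01 - 5.74) = -2.667%, loss ≈ 4078 × 2.667/100 ≈ 109.
Year 1990: gap = -2.1 × (8.37 - 5.74) = -5.523%, loss ≈ 4078 × 5.523/100 ≈ 225.
Total lost output = 188 + 114 + 426 + 109 + 225 = 1062 billion.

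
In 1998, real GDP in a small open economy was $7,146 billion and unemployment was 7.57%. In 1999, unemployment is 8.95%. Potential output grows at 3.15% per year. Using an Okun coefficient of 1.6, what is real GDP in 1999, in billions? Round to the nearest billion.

$7,213 billion

Δu = 8.95 - 7.57 = 1.38 points.
Okun's law (growth form): g_Y = g_Y* - β × Δu = 3.15 - 1.6 × (1.38) = 3.15 - 2.208 = 0.942%.
Real GDP in the next year = 7146 × (1 + 0.942/100) = 7146 × 1.00942 ≈ 7213 billion.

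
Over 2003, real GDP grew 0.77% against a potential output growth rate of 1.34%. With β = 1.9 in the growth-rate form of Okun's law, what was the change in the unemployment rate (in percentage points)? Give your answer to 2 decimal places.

Growth-rate Okun's law: g_Y = g_Y* - β × Δu, so Δu = (g_Y* - g_Y)/β.
Δu = (1.34 - 0.77)/1.9 = 0.57/1.9 = 0.30 percentage points.

0.30 percentage points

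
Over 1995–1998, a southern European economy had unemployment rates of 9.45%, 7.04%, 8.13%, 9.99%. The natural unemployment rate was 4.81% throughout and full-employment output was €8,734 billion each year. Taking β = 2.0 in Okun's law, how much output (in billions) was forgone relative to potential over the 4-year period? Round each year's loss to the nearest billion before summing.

€2,686 billion

Year 1995: gap = -2.0 × (9.45 - 4.81) = -9.28%, loss ≈ 8734 × 9.28/100 ≈ 811.
Year 1996: gap = -2.0 × (7.04 - 4.81) = -4.46%, loss ≈ 8734 × 4.46/100 ≈ 390.
Year 1997: gap = -2.0 × (8.13 - 4.81) = -6.64%, loss ≈ 8734 × 6.64/100 ≈ 580.
Year 1998: gap = -2.0 × (9.99 - 4.81) = -10.36%, loss ≈ 8734 × 10.36/100 ≈ 905.
Total lost output = 811 + 390 + 580 + 905 = 2686 billion.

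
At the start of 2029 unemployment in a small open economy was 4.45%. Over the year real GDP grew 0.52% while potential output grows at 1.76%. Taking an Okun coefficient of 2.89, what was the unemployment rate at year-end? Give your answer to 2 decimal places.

4.88%

Growth-rate Okun's law: g_Y = g_Y* - β × Δu, so Δu = (g_Y* - g_Y)/β.
Δu = (1.76 - 0.52)/2.89 = 1.24/2.89 = 0.43 percentage points.
Year-end unemployment = 4.45 + 0.43 = 4.88%.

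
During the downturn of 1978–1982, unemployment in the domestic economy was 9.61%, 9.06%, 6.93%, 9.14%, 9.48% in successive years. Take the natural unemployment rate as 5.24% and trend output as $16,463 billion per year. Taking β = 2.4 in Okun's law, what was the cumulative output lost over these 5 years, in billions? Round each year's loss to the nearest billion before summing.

Year 1978: gap = -2.4 × (9.61 - 5.24) = -10.488%, loss ≈ 16463 × 10.488/100 ≈ 1727.
Year 1979: gap = -2.4 × (9.06 - 5.24) = -9.168%, loss ≈ 16463 × 9.168/100 ≈ 1509.
Year 1980: gap = -2.4 × (6.93 - 5.24) = -4.056%, loss ≈ 16463 × 4.056/100 ≈ 668.
Year 1981: gap = -2.4 × (9.14 - 5.24) = -9.36%, loss ≈ 16463 × 9.36/100 ≈ 1541.
Year 1982: gap = -2.4 × (9.48 - 5.24) = -10.176%, loss ≈ 16463 × 10.176/100 ≈ 1675.
Total lost output = 1727 + 1509 + 668 + 1541 + 1675 = 7120 billion.

$7,120 billion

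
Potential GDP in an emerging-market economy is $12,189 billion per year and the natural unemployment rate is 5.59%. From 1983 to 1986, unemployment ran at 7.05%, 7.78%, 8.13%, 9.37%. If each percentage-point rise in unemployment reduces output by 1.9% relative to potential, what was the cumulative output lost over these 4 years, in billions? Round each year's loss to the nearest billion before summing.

Year 1983: gap = -1.9 × (7.05 - 5.59) = -2.774%, loss ≈ 12189 × 2.774/100 ≈ 338.
Year 1984: gap = -1.9 × (7.78 - 5.59) = -4.161%, loss ≈ 12189 × 4.161/100 ≈ 507.
Year 1985: gap = -1.9 × (8.13 - 5.59) = -4.826%, loss ≈ 12189 × 4.826/100 ≈ 588.
Year 1986: gap = -1.9 × (9.37 - 5.59) = -7.182%, loss ≈ 12189 × 7.182/100 ≈ 875.
Total lost output = 338 + 507 + 588 + 875 = 2308 billion.

$2,308 billion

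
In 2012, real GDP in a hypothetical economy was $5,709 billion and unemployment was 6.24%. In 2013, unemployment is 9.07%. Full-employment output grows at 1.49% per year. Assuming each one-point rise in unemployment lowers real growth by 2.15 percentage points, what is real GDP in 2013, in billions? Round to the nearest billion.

Δu = 9.07 - 6.24 = 2.83 points.
Okun's law (growth form): g_Y = g_Y* - β × Δu = 1.49 - 2.15 × (2.83) = 1.49 - 6.0845 = -4.5945%.
Real GDP in the next year = 5709 × (1 - 4.5945/100) = 5709 × 0.954055 ≈ 5447 billion.

$5,447 billion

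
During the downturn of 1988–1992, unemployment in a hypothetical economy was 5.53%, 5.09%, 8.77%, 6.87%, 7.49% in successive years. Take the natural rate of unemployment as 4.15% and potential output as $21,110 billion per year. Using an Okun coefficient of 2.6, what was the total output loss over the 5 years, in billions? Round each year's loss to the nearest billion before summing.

Year 1988: gap = -2.6 × (5.53 - 4.15) = -3.588%, loss ≈ 21110 × 3.588/100 ≈ 757.
Year 1989: gap = -2.6 × (5.09 - 4.15) = -2.444%, loss ≈ 21110 × 2.444/100 ≈ 516.
Year 1990: gap = -2.6 × (8.77 - 4.15) = -12.012%, loss ≈ 21110 × 12.012/100 ≈ 2536.
Year 1991: gap = -2.6 × (6.87 - 4.15) = -7.072%, loss ≈ 21110 × 7.072/100 ≈ 1493.
Year 1992: gap = -2.6 × (7.49 - 4.15) = -8.684%, loss ≈ 21110 × 8.684/100 ≈ 1833.
Total lost output = 757 + 516 + 2536 + 1493 + 1833 = 7135 billion.

$7,135 billion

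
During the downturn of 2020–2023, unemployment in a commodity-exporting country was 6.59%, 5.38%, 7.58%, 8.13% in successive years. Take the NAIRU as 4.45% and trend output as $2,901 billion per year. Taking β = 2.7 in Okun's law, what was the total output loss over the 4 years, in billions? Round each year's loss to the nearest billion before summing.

Year 2020: gap = -2.7 × (6.59 - 4.45) = -5.778%, loss ≈ 2901 × 5.778/100 ≈ 168.
Year 2021: gap = -2.7 × (5.38 - 4.45) = -2.511%, loss ≈ 2901 × 2.511/100 ≈ 73.
Year 2022: gap = -2.7 × (7.58 - 4.45) = -8.451%, loss ≈ 2901 × 8.451/100 ≈ 245.
Year 2023: gap = -2.7 × (8.13 - 4.45) = -9.936%, loss ≈ 2901 × 9.936/100 ≈ 288.
Total lost output = 168 + 73 + 245 + 288 = 774 billion.

$774 billion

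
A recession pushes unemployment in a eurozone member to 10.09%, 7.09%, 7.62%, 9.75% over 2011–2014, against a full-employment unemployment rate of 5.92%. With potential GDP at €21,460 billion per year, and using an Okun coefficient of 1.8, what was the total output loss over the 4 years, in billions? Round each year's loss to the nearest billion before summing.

Year 2011: gap = -1.8 × (10.09 - 5.92) = -7.506%, loss ≈ 21460 × 7.506/100 ≈ 1611.
Year 2012: gap = -1.8 × (7.09 - 5.92) = -2.106%, loss ≈ 21460 × 2.106/100 ≈ 452.
Year 2013: gap = -1.8 × (7.62 - 5.92) = -3.06%, loss ≈ 21460 × 3.06/100 ≈ 657.
Year 2014: gap = -1.8 × (9.75 - 5.92) = -6.894%, loss ≈ 21460 × 6.894/100 ≈ 1479.
Total lost output = 1611 + 452 + 657 + 1479 = 4199 billion.

€4,199 billion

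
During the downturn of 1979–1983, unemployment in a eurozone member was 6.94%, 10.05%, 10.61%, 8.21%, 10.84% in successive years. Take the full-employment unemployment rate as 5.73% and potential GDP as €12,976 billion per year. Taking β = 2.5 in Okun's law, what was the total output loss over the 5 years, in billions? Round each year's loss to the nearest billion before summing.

€5,840 billion

Year 1979: gap = -2.5 × (6.94 - 5.73) = -3.025%, loss ≈ 12976 × 3.025/100 ≈ 393.
Year 1980: gap = -2.5 × (10.05 - 5.73) = -10.8%, loss ≈ 12976 × 10.8/100 ≈ 1401.
Year 1981: gap = -2.5 × (10.61 - 5.73) = -12.2%, loss ≈ 12976 × 12.2/100 ≈ 1583.
Year 1982: gap = -2.5 × (8.21 - 5.73) = -6.2%, loss ≈ 12976 × 6.2/100 ≈ 805.
Year 1983: gap = -2.5 × (10.84 - 5.73) = -12.775%, loss ≈ 12976 × 12.775/100 ≈ 1658.
Total lost output = 393 + 1401 + 1583 + 805 + 1658 = 5840 billion.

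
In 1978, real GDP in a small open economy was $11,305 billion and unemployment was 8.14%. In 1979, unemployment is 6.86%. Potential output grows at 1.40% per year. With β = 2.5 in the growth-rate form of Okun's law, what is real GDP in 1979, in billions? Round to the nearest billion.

Δu = 6.86 - 8.14 = -1.28 points.
Okun's law (growth form): g_Y = g_Y* - β × Δu = 1.40 - 2.5 × (-1.28) = 1.4 + 3.2 = 4.6%.
Real GDP in the next year = 11305 × (1 + 4.6/100) = 11305 × 1.046 ≈ 11825 billion.

$11,825 billion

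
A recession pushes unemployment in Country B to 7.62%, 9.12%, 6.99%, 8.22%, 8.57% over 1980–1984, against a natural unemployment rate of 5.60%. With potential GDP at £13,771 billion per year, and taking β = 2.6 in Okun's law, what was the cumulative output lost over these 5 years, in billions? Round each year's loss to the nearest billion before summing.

£4,482 billion

Year 1980: gap = -2.6 × (7.62 - 5.6) = -5.252%, loss ≈ 13771 × 5.252/100 ≈ 723.
Year 1981: gap = -2.6 × (9.12 - 5.6) = -9.152%, loss ≈ 13771 × 9.152/100 ≈ 1260.
Year 1982: gap = -2.6 × (6.99 - 5.6) = -3.614%, loss ≈ 13771 × 3.614/100 ≈ 498.
Year 1983: gap = -2.6 × (8.22 - 5.6) = -6.812%, loss ≈ 13771 × 6.812/100 ≈ 938.
Year 1984: gap = -2.6 × (8.57 - 5.6) = -7.722%, loss ≈ 13771 × 7.722/100 ≈ 1063.
Total lost output = 723 + 1260 + 498 + 938 + 1063 = 4482 billion.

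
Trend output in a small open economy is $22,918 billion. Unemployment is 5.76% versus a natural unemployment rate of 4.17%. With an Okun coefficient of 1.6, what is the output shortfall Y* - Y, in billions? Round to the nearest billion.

Output gap = -1.6 × (5.76 - 4.17) = -1.6 × 1.59 = -2.544%.
Actual GDP ≈ 22918 × 0.97456 ≈ 22335 billion, so the shortfall is 22918 - 22335 = 583 billion.

$583 billion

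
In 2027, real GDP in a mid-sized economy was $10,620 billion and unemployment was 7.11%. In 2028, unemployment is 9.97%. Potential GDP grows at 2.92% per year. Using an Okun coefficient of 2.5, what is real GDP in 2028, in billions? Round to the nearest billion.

$10,171 billion

Δu = 9.97 - 7.11 = 2.86 points.
Okun's law (growth form): g_Y = g_Y* - β × Δu = 2.92 - 2.5 × (2.86) = 2.92 - 7.15 = -4.23%.
Real GDP in the next year = 10620 × (1 - 4.23/100) = 10620 × 0.9577 ≈ 10171 billion.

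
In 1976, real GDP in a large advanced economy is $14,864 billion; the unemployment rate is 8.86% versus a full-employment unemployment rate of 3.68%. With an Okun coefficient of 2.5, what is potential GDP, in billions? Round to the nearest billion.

Unemployment gap = 8.86 - 3.68 = 5.18 points, so output gap = -2.5 × 5.18 = -12.95%.
Since Y = Y* × (1 + gap/100), Y* = 14864/0.8705 ≈ 17075 billion.

$17,075 billion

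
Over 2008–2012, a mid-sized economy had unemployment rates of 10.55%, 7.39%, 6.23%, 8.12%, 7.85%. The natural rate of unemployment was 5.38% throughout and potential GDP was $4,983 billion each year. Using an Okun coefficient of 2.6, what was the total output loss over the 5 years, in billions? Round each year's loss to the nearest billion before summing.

Year 2008: gap = -2.6 × (10.55 - 5.38) = -13.442%, loss ≈ 4983 × 13.442/100 ≈ 670.
Year 2009: gap = -2.6 × (7.39 - 5.38) = -5.226%, loss ≈ 4983 × 5.226/100 ≈ 260.
Year 2010: gap = -2.6 × (6.23 - 5.38) = -2.21%, loss ≈ 4983 × 2.21/100 ≈ 110.
Year 2011: gap = -2.6 × (8.12 - 5.38) = -7.124%, loss ≈ 4983 × 7.124/100 ≈ 355.
Year 2012: gap = -2.6 × (7.85 - 5.38) = -6.422%, loss ≈ 4983 × 6.422/100 ≈ 320.
Total lost output = 670 + 260 + 110 + 355 + 320 = 1715 billion.

$1,715 billion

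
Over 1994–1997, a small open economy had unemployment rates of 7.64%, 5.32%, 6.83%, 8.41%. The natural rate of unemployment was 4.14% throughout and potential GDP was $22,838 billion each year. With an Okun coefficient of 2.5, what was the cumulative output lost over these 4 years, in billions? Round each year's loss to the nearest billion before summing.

$6,646 billion

Year 1994: gap = -2.5 × (7.64 - 4.14) = -8.75%, loss ≈ 22838 × 8.75/100 ≈ 1998.
Year 1995: gap = -2.5 × (5.32 - 4.14) = -2.95%, loss ≈ 22838 × 2.95/100 ≈ 674.
Year 1996: gap = -2.5 × (6.83 - 4.14) = -6.725%, loss ≈ 22838 × 6.725/100 ≈ 1536.
Year 1997: gap = -2.5 × (8.41 - 4.14) = -10.675%, loss ≈ 22838 × 10.675/100 ≈ 2438.
Total lost output = 1998 + 674 + 1536 + 2438 = 6646 billion.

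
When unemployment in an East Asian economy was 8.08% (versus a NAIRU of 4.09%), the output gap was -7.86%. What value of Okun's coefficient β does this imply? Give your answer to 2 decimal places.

β ≈ 1.97

Okun's law: output gap = -β × (u - u*).
-7.86 = -β × (8.08 - 4.09) = -β × 3.99, so β = 7.86/3.99 = 1.97.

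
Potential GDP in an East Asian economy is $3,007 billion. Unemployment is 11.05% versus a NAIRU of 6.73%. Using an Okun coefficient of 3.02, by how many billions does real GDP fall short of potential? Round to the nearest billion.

Output gap = -3.02 × (11.05 - 6.73) = -3.02 × 4.32 = -13.0464%.
Actual GDP ≈ 3007 × 0.869536 ≈ 2615 billion, so the shortfall is 3007 - 2615 = 392 billion.

$392 billion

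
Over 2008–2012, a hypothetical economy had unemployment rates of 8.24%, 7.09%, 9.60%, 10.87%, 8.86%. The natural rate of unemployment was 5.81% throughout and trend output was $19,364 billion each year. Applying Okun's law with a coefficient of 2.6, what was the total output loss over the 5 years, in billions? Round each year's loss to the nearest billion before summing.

Year 2008: gap = -2.6 × (8.24 - 5.81) = -6.318%, loss ≈ 19364 × 6.318/100 ≈ 1223.
Year 2009: gap = -2.6 × (7.09 - 5.81) = -3.328%, loss ≈ 19364 × 3.328/100 ≈ 644.
Year 2010: gap = -2.6 × (9.6 - 5.81) = -9.854%, loss ≈ 19364 × 9.854/100 ≈ 1908.
Year 2011: gap = -2.6 × (10.87 - 5.81) = -13.156%, loss ≈ 19364 × 13.156/100 ≈ 2548.
Year 2012: gap = -2.6 × (8.86 - 5.81) = -7.93%, loss ≈ 19364 × 7.93/100 ≈ 1536.
Total lost output = 1223 + 644 + 1908 + 2548 + 1536 = 7859 billion.

$7,859 billion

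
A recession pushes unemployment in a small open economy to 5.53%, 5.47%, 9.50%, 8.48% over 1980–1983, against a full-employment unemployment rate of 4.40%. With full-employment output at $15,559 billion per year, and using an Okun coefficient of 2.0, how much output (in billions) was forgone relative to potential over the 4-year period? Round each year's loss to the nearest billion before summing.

$3,542 billion

Year 1980: gap = -2.0 × (5.53 - 4.4) = -2.26%, loss ≈ 15559 × 2.26/100 ≈ 352.
Year 1981: gap = -2.0 × (5.47 - 4.4) = -2.14%, loss ≈ 15559 × 2.14/100 ≈ 333.
Year 1982: gap = -2.0 × (9.5 - 4.4) = -10.2%, loss ≈ 15559 × 10.2/100 ≈ 1587.
Year 1983: gap = -2.0 × (8.48 - 4.4) = -8.16%, loss ≈ 15559 × 8.16/100 ≈ 1270.
Total lost output = 352 + 333 + 1587 + 1270 = 3542 billion.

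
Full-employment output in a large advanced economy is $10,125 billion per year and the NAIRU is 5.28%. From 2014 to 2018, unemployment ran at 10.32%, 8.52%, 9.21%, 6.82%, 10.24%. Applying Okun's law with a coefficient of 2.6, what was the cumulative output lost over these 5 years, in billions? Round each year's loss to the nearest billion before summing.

$4,926 billion

Year 2014: gap = -2.6 × (10.32 - 5.28) = -13.104%, loss ≈ 10125 × 13.104/100 ≈ 1327.
Year 2015: gap = -2.6 × (8.52 - 5.28) = -8.424%, loss ≈ 10125 × 8.424/100 ≈ 853.
Year 2016: gap = -2.6 × (9.21 - 5.28) = -10.218%, loss ≈ 10125 × 10.218/100 ≈ 1035.
Year 2017: gap = -2.6 × (6.82 - 5.28) = -4.004%, loss ≈ 10125 × 4.004/100 ≈ 405.
Year 2018: gap = -2.6 × (10.24 - 5.28) = -12.896%, loss ≈ 10125 × 12.896/100 ≈ 1306.
Total lost output = 1327 + 853 + 1035 + 405 + 1306 = 4926 billion.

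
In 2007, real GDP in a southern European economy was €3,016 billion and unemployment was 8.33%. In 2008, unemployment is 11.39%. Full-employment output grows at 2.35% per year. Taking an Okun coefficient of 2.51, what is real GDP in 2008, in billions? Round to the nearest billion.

Δu = 11.39 - 8.33 = 3.06 points.
Okun's law (growth form): g_Y = g_Y* - β × Δu = 2.35 - 2.51 × (3.06) = 2.35 - 7.6806 = -5.3306%.
Real GDP in the next year = 3016 × (1 - 5.3306/100) = 3016 × 0.946694 ≈ 2855 billion.

€2,855 billion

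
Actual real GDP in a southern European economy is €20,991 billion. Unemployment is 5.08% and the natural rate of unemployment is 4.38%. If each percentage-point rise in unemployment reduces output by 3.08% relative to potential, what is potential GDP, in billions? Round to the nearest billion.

€21,454 billion

Unemployment gap = 5.08 - 4.38 = 0.7 points, so output gap = -3.08 × 0.7 = -2.156%.
Since Y = Y* × (1 + gap/100), Y* = 20991/0.97844 ≈ 21454 billion.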